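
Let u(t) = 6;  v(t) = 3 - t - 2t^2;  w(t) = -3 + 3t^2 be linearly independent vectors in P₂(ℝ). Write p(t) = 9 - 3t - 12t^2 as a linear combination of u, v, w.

p = -u + 3v - 2w

Work in coordinates with respect to the standard basis {1, t, t^2}.
Set up the augmented matrix [u | v | w | p] and row-reduce.
Row-reducing the augmented matrix gives the unique coefficients (c₁, c₂, c₃) = (-1, 3, -2).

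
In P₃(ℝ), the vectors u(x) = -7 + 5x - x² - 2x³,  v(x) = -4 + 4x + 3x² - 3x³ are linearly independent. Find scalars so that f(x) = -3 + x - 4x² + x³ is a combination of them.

Take coordinate vectors relative to {1, x, …, x³}.
Solve the system with u, v as columns and f as the right-hand side.
Back-substitution yields (c₁, c₂) = (1, -1).

f = u - v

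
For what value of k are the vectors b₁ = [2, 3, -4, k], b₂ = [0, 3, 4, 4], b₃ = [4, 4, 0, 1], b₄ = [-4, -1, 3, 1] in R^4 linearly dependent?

Dependence holds iff the 4×4 matrix [b₁ b₂ b₃ b₄] is singular.
The determinant works out to -12*k - 106.
Solving -12*k - 106 = 0 yields k = -53/6.

k = -53/6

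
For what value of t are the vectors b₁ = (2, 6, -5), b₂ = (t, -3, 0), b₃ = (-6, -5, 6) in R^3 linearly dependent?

The set is linearly dependent precisely when det[b₁; b₂; b₃] = 0.
The determinant works out to 54 - 11*t.
Solving 54 - 11*t = 0 yields t = 54/11.

t = 54/11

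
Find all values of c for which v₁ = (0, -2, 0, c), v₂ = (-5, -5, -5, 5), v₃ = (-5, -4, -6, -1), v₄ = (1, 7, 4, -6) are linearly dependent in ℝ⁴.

c = 46/9

The set is linearly dependent precisely when det[v₁; v₂; v₃; v₄] = 0.
Expanding, det = 45*c - 230.
Setting this to zero gives c = 46/9.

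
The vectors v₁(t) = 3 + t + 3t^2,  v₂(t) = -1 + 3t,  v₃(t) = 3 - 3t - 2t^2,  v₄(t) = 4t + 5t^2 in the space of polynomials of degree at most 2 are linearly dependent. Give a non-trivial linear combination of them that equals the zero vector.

v₁ - v₃ - v₄ = 0

Take coordinates with respect to {1, t, t^2}.
Write the vectors as columns of a matrix and find a nonzero vector in its null space.
One solution (up to scaling) is (1, 0, -1, -1).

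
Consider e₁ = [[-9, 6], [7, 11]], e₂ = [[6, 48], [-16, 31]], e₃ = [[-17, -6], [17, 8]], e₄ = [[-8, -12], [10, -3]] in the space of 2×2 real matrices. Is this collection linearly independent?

Take coordinates with respect to the standard basis {E₁₁, E₁₂, E₂₁, E₂₂}.
Place the vectors as rows of a 4×4 matrix and reduce to echelon form.
The reduction yields 2 nonzero rows, so the rank is 2.
Since rank 2 < 4, the set is linearly dependent.
Indeed 5e₁ - e₂ - 3e₃ = 0.

linearly dependent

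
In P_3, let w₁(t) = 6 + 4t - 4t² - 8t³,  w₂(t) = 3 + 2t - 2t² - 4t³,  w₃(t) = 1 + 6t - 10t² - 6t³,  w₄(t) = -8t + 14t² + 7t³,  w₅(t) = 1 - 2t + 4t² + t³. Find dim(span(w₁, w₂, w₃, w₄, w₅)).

dim = 2

Represent each element by its coordinate vector in ℝ⁴.
Form the matrix with w₁, w₂, w₃, w₄, w₅ as columns and reduce.
Reduction leaves 2 leading entries, giving rank 2.
(With 5 elements in a 4-dimensional space the rank is at most 4.)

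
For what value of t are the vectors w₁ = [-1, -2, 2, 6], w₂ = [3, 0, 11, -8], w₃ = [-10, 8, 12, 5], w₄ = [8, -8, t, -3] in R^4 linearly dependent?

t = 46/5

The set is linearly dependent precisely when det[w₁; w₂; w₃; w₄] = 0.
Cofactor expansion gives det = 50*t - 460.
This vanishes exactly when t = 46/5.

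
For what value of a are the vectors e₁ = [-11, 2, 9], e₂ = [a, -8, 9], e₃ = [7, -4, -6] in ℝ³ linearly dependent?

The vectors are dependent exactly when the determinant of the matrix with rows e₁, e₂, e₃ vanishes.
Expanding, det = -24*a - 294.
Setting this to zero gives a = -49/4.

a = -49/4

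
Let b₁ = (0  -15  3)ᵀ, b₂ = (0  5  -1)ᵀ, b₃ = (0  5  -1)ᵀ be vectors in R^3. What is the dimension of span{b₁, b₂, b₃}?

1

Row-reduce the 3×3 matrix with these as rows.
Exactly 1 pivot survives; hence the rank is 1.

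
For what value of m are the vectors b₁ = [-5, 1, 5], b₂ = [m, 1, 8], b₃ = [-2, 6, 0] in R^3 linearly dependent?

Place the vectors as rows of a 3×3 matrix; dependence ⇔ determinant zero.
Cofactor expansion gives det = 30*m + 234.
Setting this to zero gives m = -39/5.

m = -39/5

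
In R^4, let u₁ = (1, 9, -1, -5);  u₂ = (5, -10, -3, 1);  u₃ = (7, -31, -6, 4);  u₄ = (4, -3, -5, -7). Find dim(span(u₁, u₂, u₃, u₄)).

Form the matrix with u₁, u₂, u₃, u₄ as columns and reduce.
There are 3 pivot columns, so rank = 3.

3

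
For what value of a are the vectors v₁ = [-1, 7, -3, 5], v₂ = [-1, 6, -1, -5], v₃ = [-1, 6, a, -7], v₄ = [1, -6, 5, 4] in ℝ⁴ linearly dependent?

a = 7

The vectors are dependent exactly when the determinant of the matrix with rows v₁, v₂, v₃, v₄ vanishes.
Cofactor expansion gives det = 7 - a.
This vanishes exactly when a = 7.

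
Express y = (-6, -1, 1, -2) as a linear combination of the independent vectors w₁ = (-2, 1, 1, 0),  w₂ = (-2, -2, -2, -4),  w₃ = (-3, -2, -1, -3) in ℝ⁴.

y = w₁ - w₂ + 2w₃

Since w₁, w₂, w₃ are independent, the coefficients expressing y are uniquely determined by a linear system.
Row-reducing the augmented matrix gives the unique coefficients (α₁, α₂, α₃) = (1, -1, 2).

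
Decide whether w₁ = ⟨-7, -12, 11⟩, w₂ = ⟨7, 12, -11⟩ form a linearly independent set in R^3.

linearly dependent

Place the vectors as rows of a 2×3 matrix and reduce to echelon form.
The reduction yields 1 nonzero row, so the rank is 1.
Since rank 1 < 2, the set is linearly dependent.
Indeed w₁ + w₂ = 0.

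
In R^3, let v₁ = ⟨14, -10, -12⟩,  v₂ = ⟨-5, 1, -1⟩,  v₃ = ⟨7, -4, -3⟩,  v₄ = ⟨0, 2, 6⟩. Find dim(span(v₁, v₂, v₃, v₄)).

3

Put the 3×4 matrix [v₁|v₂|v₃|v₄] into echelon form.
Reduction leaves 3 leading entries, giving rank 3.
(With 4 elements in a 3-dimensional space the rank is at most 3.)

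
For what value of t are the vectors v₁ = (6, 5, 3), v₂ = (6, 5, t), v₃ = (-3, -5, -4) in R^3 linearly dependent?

The vectors are dependent exactly when the determinant of the matrix with rows v₁, v₂, v₃ vanishes.
Cofactor expansion gives det = 15*t - 45.
This vanishes exactly when t = 3.

t = 3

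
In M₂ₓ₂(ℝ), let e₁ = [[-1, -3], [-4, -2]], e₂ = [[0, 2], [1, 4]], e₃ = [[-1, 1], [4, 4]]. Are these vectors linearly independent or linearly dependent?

Write each element as a coordinate vector in ℝ⁴ using {E₁₁, E₁₂, E₂₁, E₂₂}.
Place the vectors as rows of a 3×4 matrix and reduce to echelon form.
The reduction yields 3 nonzero rows, so the rank is 3.
Since rank = 3 (the number of vectors), the set is linearly independent.

linearly independent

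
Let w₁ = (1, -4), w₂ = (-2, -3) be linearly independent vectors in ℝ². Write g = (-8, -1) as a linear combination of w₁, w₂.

g = -2w₁ + 3w₂

Solve the system with w₁, w₂ as columns and g as the right-hand side.
Row-reducing the augmented matrix gives the unique coefficients (a₁, a₂) = (-2, 3).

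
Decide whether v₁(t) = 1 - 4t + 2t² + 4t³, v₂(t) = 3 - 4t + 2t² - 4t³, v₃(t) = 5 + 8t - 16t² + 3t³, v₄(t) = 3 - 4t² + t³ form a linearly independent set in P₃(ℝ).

linearly dependent

Take coordinates with respect to the standard basis {1, t, …, t³}.
Place the vectors as rows of a 4×4 matrix and reduce to echelon form.
The reduction yields 3 nonzero rows, so the rank is 3.
Since rank 3 < 4, the set is linearly dependent.
Indeed v₁ + v₂ + v₃ - 3v₄ = 0.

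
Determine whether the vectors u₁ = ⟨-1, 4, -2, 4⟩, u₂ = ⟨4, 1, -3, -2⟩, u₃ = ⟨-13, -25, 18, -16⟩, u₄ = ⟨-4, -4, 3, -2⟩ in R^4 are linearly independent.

linearly dependent

Form the 4×4 matrix with these as columns; its determinant is 0.
A zero determinant means the columns are linearly dependent.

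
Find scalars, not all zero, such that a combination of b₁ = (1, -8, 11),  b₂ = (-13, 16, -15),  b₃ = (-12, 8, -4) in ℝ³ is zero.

b₁ + b₂ - b₃ = 0

Set up α₁b₁ + … + α₃b₃ = 0 and solve the homogeneous system.
One solution (up to scaling) is (1, 1, -1).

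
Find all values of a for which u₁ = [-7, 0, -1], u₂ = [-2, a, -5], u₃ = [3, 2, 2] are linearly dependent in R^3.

The set is linearly dependent precisely when det[u₁; u₂; u₃] = 0.
The determinant works out to -11*a - 66.
This vanishes exactly when a = -6.

a = -6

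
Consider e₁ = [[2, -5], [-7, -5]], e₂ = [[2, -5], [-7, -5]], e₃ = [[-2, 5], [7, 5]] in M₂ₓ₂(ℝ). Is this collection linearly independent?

linearly dependent

Write each element as a coordinate vector in ℝ⁴ using {E₁₁, E₁₂, E₂₁, E₂₂}.
Place the vectors as rows of a 3×4 matrix and reduce to echelon form.
The reduction yields 1 nonzero row, so the rank is 1.
Since rank 1 < 3, the set is linearly dependent.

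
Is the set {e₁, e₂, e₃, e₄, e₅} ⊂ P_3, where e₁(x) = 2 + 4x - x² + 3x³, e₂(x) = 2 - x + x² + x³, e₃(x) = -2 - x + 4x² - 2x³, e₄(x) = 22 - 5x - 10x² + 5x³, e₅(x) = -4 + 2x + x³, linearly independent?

linearly dependent

Write each element as a coordinate vector in ℝ⁴ using {1, x, …, x³}.
There are 5 vectors in a 4-dimensional space, so they cannot be linearly independent.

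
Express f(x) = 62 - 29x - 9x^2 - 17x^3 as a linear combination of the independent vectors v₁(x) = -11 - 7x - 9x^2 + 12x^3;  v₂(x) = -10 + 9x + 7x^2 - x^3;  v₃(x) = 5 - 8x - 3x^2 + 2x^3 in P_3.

f = -2v₁ - 3v₂ + 2v₃

Take coordinate vectors relative to {1, x, …, x^3}.
Set up the augmented matrix [v₁ | v₂ | v₃ | f] and row-reduce.
Back-substitution yields (a₁, a₂, a₃) = (-2, -3, 2).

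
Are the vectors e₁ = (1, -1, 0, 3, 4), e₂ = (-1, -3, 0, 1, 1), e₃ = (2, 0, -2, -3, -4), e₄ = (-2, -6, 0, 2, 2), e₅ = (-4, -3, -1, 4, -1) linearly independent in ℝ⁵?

One vector is a scalar multiple of another, so the set is dependent.

linearly dependent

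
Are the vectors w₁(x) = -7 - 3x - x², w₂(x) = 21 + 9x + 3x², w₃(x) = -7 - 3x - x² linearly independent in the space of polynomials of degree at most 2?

Take coordinates with respect to the standard basis {1, x, x²}.
Two of the vectors are equal, giving an immediate dependence.

linearly dependent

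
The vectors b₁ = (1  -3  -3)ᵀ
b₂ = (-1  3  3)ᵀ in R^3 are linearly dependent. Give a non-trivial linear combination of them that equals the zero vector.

Solve the homogeneous system with b₁, b₂ as columns by row-reducing the coefficient matrix.
A generator of the null space is (1, 1).

b₁ + b₂ = 0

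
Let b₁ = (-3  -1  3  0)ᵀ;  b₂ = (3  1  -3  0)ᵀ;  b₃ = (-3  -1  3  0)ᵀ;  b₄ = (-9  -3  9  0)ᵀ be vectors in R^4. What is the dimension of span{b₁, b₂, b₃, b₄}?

Row-reduce the 4×4 matrix with these as rows.
Exactly 1 pivot survives; hence the rank is 1.

dim = 1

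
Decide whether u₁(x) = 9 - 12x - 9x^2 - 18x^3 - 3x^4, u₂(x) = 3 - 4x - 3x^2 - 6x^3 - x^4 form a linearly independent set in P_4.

Write each element as a coordinate vector in ℝ⁵ using {1, x, …, x^4}.
One vector is a scalar multiple of another, so the set is dependent.

linearly dependent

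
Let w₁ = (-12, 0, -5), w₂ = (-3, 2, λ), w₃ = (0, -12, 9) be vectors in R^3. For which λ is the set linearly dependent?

λ = -11/4

The vectors are dependent exactly when the determinant of the matrix with rows w₁, w₂, w₃ vanishes.
The determinant works out to -144*λ - 396.
Solving -144*λ - 396 = 0 yields λ = -11/4.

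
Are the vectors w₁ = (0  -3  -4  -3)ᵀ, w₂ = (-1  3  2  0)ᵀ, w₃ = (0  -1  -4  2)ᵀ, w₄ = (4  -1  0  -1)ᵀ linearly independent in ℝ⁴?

linearly independent

Row-reduce the matrix whose columns are w₁, w₂, w₃, w₄.
The reduction yields 4 nonzero rows, so the rank is 4.
Since rank = 4 (the number of vectors), the set is linearly independent.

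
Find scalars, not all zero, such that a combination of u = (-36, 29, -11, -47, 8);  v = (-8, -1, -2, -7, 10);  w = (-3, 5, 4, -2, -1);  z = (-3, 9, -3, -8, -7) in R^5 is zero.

u - 3v - w - 3z = 0

Solve the homogeneous system with u, v, w, z as columns by row-reducing the coefficient matrix.
One solution (up to scaling) is (1, -3, -1, -3).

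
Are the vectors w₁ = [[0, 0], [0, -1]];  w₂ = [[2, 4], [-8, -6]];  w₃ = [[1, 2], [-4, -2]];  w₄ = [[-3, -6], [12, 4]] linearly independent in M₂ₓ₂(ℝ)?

Write each element as a coordinate vector in ℝ⁴ using {E₁₁, E₁₂, E₂₁, E₂₂}.
The matrix [w₁|w₂|w₃|w₄] has determinant 0.
A zero determinant means the columns are linearly dependent.
Indeed 2w₁ - w₂ + 2w₃ = 0.

linearly dependent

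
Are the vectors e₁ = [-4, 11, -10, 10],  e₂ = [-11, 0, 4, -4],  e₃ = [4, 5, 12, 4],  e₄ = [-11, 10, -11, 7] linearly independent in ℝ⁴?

The matrix [e₁|e₂|e₃|e₄] has determinant -152.
A nonzero determinant means the columns are linearly independent.

linearly independent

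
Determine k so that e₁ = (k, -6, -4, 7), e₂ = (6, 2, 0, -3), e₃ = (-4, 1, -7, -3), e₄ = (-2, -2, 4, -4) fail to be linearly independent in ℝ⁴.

The set is linearly dependent precisely when det[e₁; e₂; e₃; e₄] = 0.
Expanding, det = 110*k + 2420.
This vanishes exactly when k = -22.

k = -22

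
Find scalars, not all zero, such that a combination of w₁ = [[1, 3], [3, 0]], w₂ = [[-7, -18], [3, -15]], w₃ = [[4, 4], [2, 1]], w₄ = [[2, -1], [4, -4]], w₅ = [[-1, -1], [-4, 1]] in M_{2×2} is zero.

Write each element as a vector in ℝ⁴ using {E₁₁, E₁₂, E₂₁, E₂₂}.
Row-reduce the matrix with w₁, w₂, w₃, w₄, w₅ as columns; the null space gives the coefficients.
The free variable yields coefficients (1, 1, 3, -3, 0) (any nonzero multiple also works).

w₁ + w₂ + 3w₃ - 3w₄ = 0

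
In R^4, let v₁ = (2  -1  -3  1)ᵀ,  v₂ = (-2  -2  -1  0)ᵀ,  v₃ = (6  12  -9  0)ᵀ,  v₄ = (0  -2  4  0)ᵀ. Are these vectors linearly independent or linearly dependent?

Place the vectors as rows of a 4×4 matrix and reduce to echelon form.
The reduction yields 3 nonzero rows, so the rank is 3.
Since rank 3 < 4, the set is linearly dependent.
Indeed 3v₂ + v₃ + 3v₄ = 0.

linearly dependent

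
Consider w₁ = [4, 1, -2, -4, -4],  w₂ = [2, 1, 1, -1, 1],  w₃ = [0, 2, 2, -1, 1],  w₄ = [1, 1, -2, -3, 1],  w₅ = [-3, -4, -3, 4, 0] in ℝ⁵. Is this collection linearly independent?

linearly independent

Row-reduce the matrix whose columns are w₁, w₂, w₃, w₄, w₅.
The reduction yields 5 nonzero rows, so the rank is 5.
Since rank = 5 (the number of vectors), the set is linearly independent.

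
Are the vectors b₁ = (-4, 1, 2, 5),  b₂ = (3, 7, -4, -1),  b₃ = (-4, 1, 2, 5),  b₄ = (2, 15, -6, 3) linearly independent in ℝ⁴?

Two of the vectors are equal, giving an immediate dependence.

linearly dependent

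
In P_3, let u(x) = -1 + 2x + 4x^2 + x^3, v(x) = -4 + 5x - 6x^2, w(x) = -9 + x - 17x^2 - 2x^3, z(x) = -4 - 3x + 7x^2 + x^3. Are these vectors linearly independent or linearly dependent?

Take coordinates with respect to the standard basis {1, x, …, x^3}.
The matrix [u|v|w|z] has determinant 0.
A zero determinant means the columns are linearly dependent.
Indeed 3u - 2v + w - z = 0.

linearly dependent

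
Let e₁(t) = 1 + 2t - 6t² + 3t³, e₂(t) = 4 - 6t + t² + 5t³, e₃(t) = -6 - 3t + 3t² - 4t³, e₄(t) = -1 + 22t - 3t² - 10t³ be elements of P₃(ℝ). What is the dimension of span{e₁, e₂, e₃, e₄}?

3

Pass to coordinate vectors with respect to the basis {1, t, …, t³}.
Apply Gaussian elimination to the matrix whose rows are e₁, e₂, e₃, e₄.
Exactly 3 pivots survive; hence the rank is 3.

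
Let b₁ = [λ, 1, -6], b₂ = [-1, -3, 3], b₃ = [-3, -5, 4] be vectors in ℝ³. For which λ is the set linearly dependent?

λ = -19/3

Place the vectors as rows of a 3×3 matrix; dependence ⇔ determinant zero.
Expanding, det = 3*λ + 19.
This vanishes exactly when λ = -19/3.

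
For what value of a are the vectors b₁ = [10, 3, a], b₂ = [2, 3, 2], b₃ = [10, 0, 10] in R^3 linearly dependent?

a = 10

Dependence holds iff the 3×3 matrix [b₁ b₂ b₃] is singular.
The determinant works out to 300 - 30*a.
Setting this to zero gives a = 10.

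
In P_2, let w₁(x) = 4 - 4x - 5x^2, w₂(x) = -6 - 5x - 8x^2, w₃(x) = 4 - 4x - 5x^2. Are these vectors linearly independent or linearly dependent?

linearly dependent

Write each element as a coordinate vector in ℝ³ using {1, x, x^2}.
Two of the vectors are equal, giving an immediate dependence.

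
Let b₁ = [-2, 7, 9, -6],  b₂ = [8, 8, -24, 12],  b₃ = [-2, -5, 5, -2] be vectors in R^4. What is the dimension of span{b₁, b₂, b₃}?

Apply Gaussian elimination to the matrix whose rows are b₁, b₂, b₃.
Reduction leaves 2 leading entries, giving rank 2.

2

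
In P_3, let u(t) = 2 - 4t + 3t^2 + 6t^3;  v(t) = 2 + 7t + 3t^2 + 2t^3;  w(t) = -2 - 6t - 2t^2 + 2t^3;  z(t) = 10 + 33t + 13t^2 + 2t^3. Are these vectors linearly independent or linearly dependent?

Write each element as a coordinate vector in ℝ⁴ using {1, t, …, t^3}.
Form the 4×4 matrix with these as columns; its determinant is 0.
A zero determinant means the columns are linearly dependent.
Indeed 3v - 2w - z = 0.

linearly dependent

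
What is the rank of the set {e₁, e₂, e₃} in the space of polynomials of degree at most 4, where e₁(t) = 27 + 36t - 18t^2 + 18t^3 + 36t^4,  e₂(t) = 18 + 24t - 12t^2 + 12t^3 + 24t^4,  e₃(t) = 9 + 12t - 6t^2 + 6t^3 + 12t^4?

Represent each element by its coordinate vector in ℝ⁵.
Put the 5×3 matrix [e₁|e₂|e₃] into echelon form.
Reduction leaves 1 leading entry, giving rank 1.

1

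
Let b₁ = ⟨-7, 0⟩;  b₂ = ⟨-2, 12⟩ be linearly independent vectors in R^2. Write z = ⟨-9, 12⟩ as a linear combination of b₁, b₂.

Since b₁, b₂ are independent, the coefficients expressing z are uniquely determined by a linear system.
The system has the unique solution (c₁, c₂) = (1, 1).

z = b₁ + b₂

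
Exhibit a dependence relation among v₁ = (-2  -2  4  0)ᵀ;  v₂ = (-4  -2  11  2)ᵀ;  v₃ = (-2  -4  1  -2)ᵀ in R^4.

3v₁ - v₂ - v₃ = 0

Solve the homogeneous system with v₁, v₂, v₃ as columns by row-reducing the coefficient matrix.
One solution (up to scaling) is (3, -1, -1).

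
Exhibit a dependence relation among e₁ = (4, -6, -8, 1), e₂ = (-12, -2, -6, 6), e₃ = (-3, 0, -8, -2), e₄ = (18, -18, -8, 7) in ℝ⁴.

Row-reduce the matrix with e₁, e₂, e₃, e₄ as columns; the null space gives the coefficients.
One solution (up to scaling) is (3, 0, -2, -1).

3e₁ - 2e₃ - e₄ = 0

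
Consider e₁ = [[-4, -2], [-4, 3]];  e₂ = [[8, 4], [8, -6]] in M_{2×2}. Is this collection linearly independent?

linearly dependent

Take coordinates with respect to the standard basis {E₁₁, E₁₂, E₂₁, E₂₂}.
Place the vectors as rows of a 2×4 matrix and reduce to echelon form.
The reduction yields 1 nonzero row, so the rank is 1.
Since rank 1 < 2, the set is linearly dependent.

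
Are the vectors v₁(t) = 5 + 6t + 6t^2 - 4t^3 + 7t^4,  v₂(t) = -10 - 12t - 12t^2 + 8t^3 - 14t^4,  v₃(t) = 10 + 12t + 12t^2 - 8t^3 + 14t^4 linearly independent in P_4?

linearly dependent

Take coordinates with respect to the standard basis {1, t, …, t^4}.
One vector is a scalar multiple of another, so the set is dependent.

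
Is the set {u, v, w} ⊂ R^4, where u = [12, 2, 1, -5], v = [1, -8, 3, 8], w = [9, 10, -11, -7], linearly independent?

Place the vectors as rows of a 3×4 matrix and reduce to echelon form.
The reduction yields 3 nonzero rows, so the rank is 3.
Since rank = 3 (the number of vectors), the set is linearly independent.

linearly independent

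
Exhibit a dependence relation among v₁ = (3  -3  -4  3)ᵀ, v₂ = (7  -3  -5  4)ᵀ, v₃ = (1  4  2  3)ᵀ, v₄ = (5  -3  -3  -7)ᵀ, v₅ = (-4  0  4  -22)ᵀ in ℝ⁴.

Write the vectors as columns of a matrix and find a nonzero vector in its null space.
A generator of the null space is (0, 2, 0, -2, 1).

2v₂ - 2v₄ + v₅ = 0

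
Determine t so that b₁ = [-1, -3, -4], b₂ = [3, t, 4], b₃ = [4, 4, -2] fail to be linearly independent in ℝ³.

t = 49/9

The set is linearly dependent precisely when det[b₁; b₂; b₃] = 0.
Cofactor expansion gives det = 18*t - 98.
Setting this to zero gives t = 49/9.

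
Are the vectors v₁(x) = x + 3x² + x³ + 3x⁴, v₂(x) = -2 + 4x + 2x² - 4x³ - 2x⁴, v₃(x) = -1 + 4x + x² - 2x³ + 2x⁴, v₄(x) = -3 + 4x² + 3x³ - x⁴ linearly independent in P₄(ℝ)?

linearly independent

Write each element as a coordinate vector in ℝ⁵ using {1, x, …, x⁴}.
Place the vectors as rows of a 4×5 matrix and reduce to echelon form.
The reduction yields 4 nonzero rows, so the rank is 4.
Since rank = 4 (the number of vectors), the set is linearly independent.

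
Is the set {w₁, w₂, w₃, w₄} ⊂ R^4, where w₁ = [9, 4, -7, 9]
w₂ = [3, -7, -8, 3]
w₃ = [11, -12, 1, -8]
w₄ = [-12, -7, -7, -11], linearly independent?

The matrix [w₁|w₂|w₃|w₄] has determinant 20082.
A nonzero determinant means the columns are linearly independent.

linearly independent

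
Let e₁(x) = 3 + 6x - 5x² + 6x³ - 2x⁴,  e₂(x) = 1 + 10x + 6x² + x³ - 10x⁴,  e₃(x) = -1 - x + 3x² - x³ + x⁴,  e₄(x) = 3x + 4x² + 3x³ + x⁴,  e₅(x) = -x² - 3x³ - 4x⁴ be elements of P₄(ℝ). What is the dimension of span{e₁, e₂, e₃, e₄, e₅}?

Use coordinates relative to {1, x, …, x⁴}.
Form the matrix with e₁, e₂, e₃, e₄, e₅ as columns and reduce.
Exactly 3 pivots survive; hence the rank is 3.

dim = 3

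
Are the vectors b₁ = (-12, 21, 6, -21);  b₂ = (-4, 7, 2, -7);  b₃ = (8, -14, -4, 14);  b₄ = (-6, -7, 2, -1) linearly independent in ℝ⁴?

linearly dependent

One vector is a scalar multiple of another, so the set is dependent.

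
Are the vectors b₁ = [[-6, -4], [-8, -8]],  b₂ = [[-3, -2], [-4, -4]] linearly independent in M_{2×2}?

linearly dependent

Take coordinates with respect to the standard basis {E₁₁, E₁₂, E₂₁, E₂₂}.
Row-reduce the matrix whose columns are b₁, b₂.
The reduction yields 1 nonzero row, so the rank is 1.
Since rank 1 < 2, the set is linearly dependent.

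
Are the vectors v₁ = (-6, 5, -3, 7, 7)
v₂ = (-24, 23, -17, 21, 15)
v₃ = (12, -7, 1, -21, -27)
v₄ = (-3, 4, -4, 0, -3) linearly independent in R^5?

linearly dependent

Place the vectors as rows of a 4×5 matrix and reduce to echelon form.
The reduction yields 2 nonzero rows, so the rank is 2.
Since rank 2 < 4, the set is linearly dependent.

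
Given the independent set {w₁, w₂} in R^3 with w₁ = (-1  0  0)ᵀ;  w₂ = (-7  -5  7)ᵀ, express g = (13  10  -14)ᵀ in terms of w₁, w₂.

Set up the augmented matrix [w₁ | w₂ | g] and row-reduce.
Back-substitution yields (a₁, a₂) = (1, -2).

g = w₁ - 2w₂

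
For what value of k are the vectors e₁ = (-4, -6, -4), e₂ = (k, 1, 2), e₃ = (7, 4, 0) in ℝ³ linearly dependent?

Place the vectors as rows of a 3×3 matrix; dependence ⇔ determinant zero.
Cofactor expansion gives det = -16*k - 24.
This vanishes exactly when k = -3/2.

k = -3/2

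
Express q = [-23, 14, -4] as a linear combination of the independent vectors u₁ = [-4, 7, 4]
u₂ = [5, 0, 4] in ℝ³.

Write q = α₁u₁ + α₂u₂ and equate components.
Back-substitution yields (α₁, α₂) = (2, -3).

q = 2u₁ - 3u₂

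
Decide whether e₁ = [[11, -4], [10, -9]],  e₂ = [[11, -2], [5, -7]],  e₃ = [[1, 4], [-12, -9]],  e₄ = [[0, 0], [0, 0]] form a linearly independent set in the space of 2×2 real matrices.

linearly dependent

Write each element as a coordinate vector in ℝ⁴ using {E₁₁, E₁₂, E₂₁, E₂₂}.
One of the vectors is the zero vector, so the set is linearly dependent.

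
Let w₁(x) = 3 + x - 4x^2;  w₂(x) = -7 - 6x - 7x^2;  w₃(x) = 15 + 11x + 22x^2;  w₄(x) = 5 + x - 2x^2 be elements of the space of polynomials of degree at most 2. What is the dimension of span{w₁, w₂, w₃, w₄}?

Use coordinates relative to {1, x, x^2}.
Apply Gaussian elimination to the matrix whose rows are w₁, w₂, w₃, w₄.
Exactly 3 pivots survive; hence the rank is 3.
(With 4 elements in a 3-dimensional space the rank is at most 3.)

3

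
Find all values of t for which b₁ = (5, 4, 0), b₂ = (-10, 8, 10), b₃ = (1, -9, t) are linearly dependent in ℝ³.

Place the vectors as rows of a 3×3 matrix; dependence ⇔ determinant zero.
Expanding, det = 80*t + 490.
This vanishes exactly when t = -49/8.

t = -49/8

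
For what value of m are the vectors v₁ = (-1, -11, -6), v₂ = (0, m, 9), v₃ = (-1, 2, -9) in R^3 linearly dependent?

m = -39

The set is linearly dependent precisely when det[v₁; v₂; v₃] = 0.
Expanding, det = 3*m + 117.
Solving 3*m + 117 = 0 yields m = -39.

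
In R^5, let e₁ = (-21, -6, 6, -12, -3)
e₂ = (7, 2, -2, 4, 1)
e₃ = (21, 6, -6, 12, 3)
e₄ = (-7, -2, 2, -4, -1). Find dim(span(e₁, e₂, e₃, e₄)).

dim = 1

Put the 5×4 matrix [e₁|e₂|e₃|e₄] into echelon form.
The echelon form has 1 nonzero row, so the rank is 1.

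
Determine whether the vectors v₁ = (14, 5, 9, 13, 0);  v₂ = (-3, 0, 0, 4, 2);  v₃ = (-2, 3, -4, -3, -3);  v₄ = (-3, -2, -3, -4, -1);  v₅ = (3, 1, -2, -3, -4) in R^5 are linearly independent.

linearly dependent

Row-reduce the matrix whose columns are v₁, v₂, v₃, v₄, v₅.
The reduction yields 4 nonzero rows, so the rank is 4.
Since rank 4 < 5, the set is linearly dependent.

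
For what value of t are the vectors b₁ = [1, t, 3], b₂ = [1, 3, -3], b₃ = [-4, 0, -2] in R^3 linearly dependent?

t = -15/7

The set is linearly dependent precisely when det[b₁; b₂; b₃] = 0.
Cofactor expansion gives det = 14*t + 30.
This vanishes exactly when t = -15/7.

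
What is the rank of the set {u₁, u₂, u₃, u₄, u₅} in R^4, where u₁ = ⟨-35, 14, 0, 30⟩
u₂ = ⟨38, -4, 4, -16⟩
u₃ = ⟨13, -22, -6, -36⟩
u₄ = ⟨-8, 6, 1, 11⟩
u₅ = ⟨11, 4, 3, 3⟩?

Row-reduce the 5×4 matrix with these as rows.
The echelon form has 2 nonzero rows, so the rank is 2.
(With 5 elements in a 4-dimensional space the rank is at most 4.)

rank 2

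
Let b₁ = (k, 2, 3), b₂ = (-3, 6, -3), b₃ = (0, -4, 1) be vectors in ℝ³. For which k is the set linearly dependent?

k = 7

The vectors are dependent exactly when the determinant of the matrix with rows b₁, b₂, b₃ vanishes.
The determinant works out to 42 - 6*k.
Setting this to zero gives k = 7.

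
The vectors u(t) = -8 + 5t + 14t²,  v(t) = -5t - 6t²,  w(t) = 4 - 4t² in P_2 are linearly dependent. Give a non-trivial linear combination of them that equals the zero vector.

u + v + 2w = 0

Pass to coordinate vectors relative to the basis {1, t, t²}.
Solve the homogeneous system with u, v, w as columns by row-reducing the coefficient matrix.
A generator of the null space is (1, 1, 2).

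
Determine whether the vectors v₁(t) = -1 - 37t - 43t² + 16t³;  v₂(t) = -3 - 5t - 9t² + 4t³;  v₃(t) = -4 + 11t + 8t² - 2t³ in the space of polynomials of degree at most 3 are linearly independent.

linearly dependent

Take coordinates with respect to the standard basis {1, t, …, t³}.
Row-reduce the matrix whose columns are v₁, v₂, v₃.
The reduction yields 2 nonzero rows, so the rank is 2.
Since rank 2 < 3, the set is linearly dependent.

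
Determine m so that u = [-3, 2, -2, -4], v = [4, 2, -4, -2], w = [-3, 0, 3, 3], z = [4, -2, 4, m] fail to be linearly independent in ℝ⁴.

m = 42/5

Place the vectors as rows of a 4×4 matrix; dependence ⇔ determinant zero.
Expanding, det = 252 - 30*m.
Setting this to zero gives m = 42/5.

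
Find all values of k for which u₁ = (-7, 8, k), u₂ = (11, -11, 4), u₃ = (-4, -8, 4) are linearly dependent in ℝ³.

The vectors are dependent exactly when the determinant of the matrix with rows u₁, u₂, u₃ vanishes.
Cofactor expansion gives det = -132*k - 396.
This vanishes exactly when k = -3.

k = -3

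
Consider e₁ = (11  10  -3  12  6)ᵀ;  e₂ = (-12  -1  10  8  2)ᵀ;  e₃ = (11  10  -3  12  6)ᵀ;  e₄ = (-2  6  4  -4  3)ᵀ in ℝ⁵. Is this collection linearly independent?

linearly dependent

Two of the vectors are equal, giving an immediate dependence.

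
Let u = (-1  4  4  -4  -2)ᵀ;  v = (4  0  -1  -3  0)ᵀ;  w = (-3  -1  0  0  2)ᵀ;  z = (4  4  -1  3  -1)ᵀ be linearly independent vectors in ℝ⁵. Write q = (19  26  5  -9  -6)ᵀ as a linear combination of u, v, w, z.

Solve the system with u, v, w, z as columns and q as the right-hand side.
The system has the unique solution (a₁, …, a₄) = (3, 3, 2, 4).

q = 3u + 3v + 2w + 4z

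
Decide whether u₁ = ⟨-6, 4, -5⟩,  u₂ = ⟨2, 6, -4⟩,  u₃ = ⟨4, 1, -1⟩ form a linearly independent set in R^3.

linearly independent

Place the vectors as rows of a 3×3 matrix and reduce to echelon form.
The reduction yields 3 nonzero rows, so the rank is 3.
Since rank = 3 (the number of vectors), the set is linearly independent.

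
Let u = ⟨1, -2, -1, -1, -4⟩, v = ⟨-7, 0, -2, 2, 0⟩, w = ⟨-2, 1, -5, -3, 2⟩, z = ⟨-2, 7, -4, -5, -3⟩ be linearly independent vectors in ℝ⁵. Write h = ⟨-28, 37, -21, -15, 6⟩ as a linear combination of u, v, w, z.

h = -4u + 2v + w + 4z

Set up the augmented matrix [u | v | w | z | h] and row-reduce.
The system has the unique solution (α₁, …, α₄) = (-4, 2, 1, 4).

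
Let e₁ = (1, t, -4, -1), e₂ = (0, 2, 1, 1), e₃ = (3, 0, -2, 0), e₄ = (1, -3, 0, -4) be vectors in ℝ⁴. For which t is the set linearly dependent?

t = -9/2

The set is linearly dependent precisely when det[e₁; e₂; e₃; e₄] = 0.
The determinant works out to -14*t - 63.
Solving -14*t - 63 = 0 yields t = -9/2.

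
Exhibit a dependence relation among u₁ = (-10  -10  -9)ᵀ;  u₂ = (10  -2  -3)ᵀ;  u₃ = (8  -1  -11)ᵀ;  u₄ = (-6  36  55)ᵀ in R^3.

Set up α₁u₁ + … + α₄u₄ = 0 and solve the homogeneous system.
A generator of the null space is (3, 2, 2, 1).

3u₁ + 2u₂ + 2u₃ + u₄ = 0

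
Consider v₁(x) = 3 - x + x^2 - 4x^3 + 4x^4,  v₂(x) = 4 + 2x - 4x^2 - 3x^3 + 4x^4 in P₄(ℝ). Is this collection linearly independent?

linearly independent

Write each element as a coordinate vector in ℝ⁵ using {1, x, …, x^4}.
Place the vectors as rows of a 2×5 matrix and reduce to echelon form.
The reduction yields 2 nonzero rows, so the rank is 2.
Since rank = 2 (the number of vectors), the set is linearly independent.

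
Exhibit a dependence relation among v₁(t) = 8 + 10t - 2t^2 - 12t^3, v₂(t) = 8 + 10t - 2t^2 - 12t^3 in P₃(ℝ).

Pass to coordinate vectors relative to the basis {1, t, …, t^3}.
Solve the homogeneous system with v₁, v₂ as columns by row-reducing the coefficient matrix.
The free variable yields coefficients (1, -1) (any nonzero multiple also works).

v₁ - v₂ = 0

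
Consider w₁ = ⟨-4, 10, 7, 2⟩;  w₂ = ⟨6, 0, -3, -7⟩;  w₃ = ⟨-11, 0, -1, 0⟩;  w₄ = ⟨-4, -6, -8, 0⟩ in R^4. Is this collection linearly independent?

Place the vectors as rows of a 4×4 matrix and reduce to echelon form.
The reduction yields 4 nonzero rows, so the rank is 4.
Since rank = 4 (the number of vectors), the set is linearly independent.

linearly independent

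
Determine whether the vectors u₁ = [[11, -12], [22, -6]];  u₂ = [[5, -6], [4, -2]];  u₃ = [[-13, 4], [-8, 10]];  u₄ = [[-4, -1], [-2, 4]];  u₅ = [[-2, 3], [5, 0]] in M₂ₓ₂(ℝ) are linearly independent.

Take coordinates with respect to the standard basis {E₁₁, E₁₂, E₂₁, E₂₂}.
There are 5 vectors in a 4-dimensional space, so they cannot be linearly independent.

linearly dependent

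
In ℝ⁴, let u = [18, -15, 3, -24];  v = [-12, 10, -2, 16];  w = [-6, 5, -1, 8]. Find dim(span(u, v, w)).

1

Put the 4×3 matrix [u|v|w] into echelon form.
The echelon form has 1 nonzero row, so the rank is 1.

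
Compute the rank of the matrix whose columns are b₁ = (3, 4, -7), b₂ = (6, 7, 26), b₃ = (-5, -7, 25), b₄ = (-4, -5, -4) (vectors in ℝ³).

Put the 3×4 matrix [b₁|b₂|b₃|b₄] into echelon form.
The echelon form has 2 nonzero rows, so the rank is 2.
(With 4 elements in a 3-dimensional space the rank is at most 3.)

2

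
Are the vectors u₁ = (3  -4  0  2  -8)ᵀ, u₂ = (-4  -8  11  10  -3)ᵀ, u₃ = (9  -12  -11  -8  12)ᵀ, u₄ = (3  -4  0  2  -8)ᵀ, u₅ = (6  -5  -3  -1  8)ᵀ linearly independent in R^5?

linearly dependent

Two of the vectors are equal, giving an immediate dependence.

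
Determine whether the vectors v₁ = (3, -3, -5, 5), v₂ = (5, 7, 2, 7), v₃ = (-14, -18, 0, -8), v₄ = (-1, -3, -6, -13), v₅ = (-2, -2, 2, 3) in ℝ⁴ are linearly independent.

There are 5 vectors in a 4-dimensional space, so they cannot be linearly independent.

linearly dependent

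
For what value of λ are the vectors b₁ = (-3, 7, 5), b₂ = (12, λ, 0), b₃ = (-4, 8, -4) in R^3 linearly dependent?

λ = -51/2

Dependence holds iff the 3×3 matrix [b₁ b₂ b₃] is singular.
Cofactor expansion gives det = 32*λ + 816.
This vanishes exactly when λ = -51/2.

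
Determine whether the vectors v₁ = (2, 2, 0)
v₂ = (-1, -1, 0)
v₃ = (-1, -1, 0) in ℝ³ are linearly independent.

linearly dependent

Two of the vectors are equal, giving an immediate dependence.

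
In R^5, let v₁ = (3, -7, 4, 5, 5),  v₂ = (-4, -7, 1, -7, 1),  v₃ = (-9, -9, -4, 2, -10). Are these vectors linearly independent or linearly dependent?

Place the vectors as rows of a 3×5 matrix and reduce to echelon form.
The reduction yields 3 nonzero rows, so the rank is 3.
Since rank = 3 (the number of vectors), the set is linearly independent.

linearly independent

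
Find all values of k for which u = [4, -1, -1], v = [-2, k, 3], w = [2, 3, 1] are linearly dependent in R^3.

k = 19/3

Place the vectors as rows of a 3×3 matrix; dependence ⇔ determinant zero.
Cofactor expansion gives det = 6*k - 38.
Solving 6*k - 38 = 0 yields k = 19/3.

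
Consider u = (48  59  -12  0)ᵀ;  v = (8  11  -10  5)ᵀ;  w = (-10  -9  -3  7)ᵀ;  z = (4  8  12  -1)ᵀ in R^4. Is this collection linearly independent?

linearly dependent

Row-reduce the matrix whose columns are u, v, w, z.
The reduction yields 3 nonzero rows, so the rank is 3.
Since rank 3 < 4, the set is linearly dependent.
Indeed u - 3v + 2w - z = 0.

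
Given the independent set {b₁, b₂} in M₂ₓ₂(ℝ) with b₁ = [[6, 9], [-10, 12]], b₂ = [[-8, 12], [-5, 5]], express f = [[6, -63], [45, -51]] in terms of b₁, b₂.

Work in coordinates with respect to the standard basis {E₁₁, E₁₂, E₂₁, E₂₂}.
Since b₁, b₂ are independent, the coefficients expressing f are uniquely determined by a linear system.
Row-reducing the augmented matrix gives the unique coefficients (a₁, a₂) = (-3, -3).

f = -3b₁ - 3b₂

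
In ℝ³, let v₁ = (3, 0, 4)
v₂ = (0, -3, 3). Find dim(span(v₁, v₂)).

2

Put the 3×2 matrix [v₁|v₂] into echelon form.
There are 2 pivot columns, so rank = 2.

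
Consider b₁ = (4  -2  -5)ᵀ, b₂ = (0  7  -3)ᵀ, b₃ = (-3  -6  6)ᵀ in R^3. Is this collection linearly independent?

linearly independent

Place the vectors as rows of a 3×3 matrix and reduce to echelon form.
The reduction yields 3 nonzero rows, so the rank is 3.
Since rank = 3 (the number of vectors), the set is linearly independent.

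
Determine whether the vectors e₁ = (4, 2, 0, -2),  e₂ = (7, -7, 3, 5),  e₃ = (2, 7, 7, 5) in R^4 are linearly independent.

linearly independent

Row-reduce the matrix whose columns are e₁, e₂, e₃.
The reduction yields 3 nonzero rows, so the rank is 3.
Since rank = 3 (the number of vectors), the set is linearly independent.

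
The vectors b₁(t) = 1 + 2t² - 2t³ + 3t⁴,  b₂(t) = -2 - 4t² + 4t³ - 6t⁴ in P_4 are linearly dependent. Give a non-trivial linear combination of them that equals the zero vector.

2b₁ + b₂ = 0

Take coordinates with respect to {1, t, …, t⁴}.
Set up α₁b₁ + α₂b₂ = 0 and solve the homogeneous system.
The free variable yields coefficients (2, 1) (any nonzero multiple also works).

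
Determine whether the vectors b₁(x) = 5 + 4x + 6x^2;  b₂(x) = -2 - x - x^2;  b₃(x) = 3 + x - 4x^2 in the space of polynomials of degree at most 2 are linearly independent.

linearly independent

Write each element as a coordinate vector in ℝ³ using {1, x, x^2}.
Form the 3×3 matrix with these as columns; its determinant is -13.
A nonzero determinant means the columns are linearly independent.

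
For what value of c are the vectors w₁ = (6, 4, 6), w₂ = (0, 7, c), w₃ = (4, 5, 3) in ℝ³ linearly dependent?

c = -3

Place the vectors as rows of a 3×3 matrix; dependence ⇔ determinant zero.
Cofactor expansion gives det = -14*c - 42.
Solving -14*c - 42 = 0 yields c = -3.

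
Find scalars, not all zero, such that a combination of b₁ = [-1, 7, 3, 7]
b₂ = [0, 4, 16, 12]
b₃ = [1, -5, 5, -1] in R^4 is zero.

2b₁ - b₂ + 2b₃ = 0

Row-reduce the matrix with b₁, b₂, b₃ as columns; the null space gives the coefficients.
A generator of the null space is (2, -1, 2).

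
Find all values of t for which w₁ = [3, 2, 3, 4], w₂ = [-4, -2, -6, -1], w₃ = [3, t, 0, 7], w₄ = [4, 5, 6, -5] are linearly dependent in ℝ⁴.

Dependence holds iff the 4×4 matrix [w₁ w₂ w₃ w₄] is singular.
Expanding, det = 171 - 36*t.
This vanishes exactly when t = 19/4.

t = 19/4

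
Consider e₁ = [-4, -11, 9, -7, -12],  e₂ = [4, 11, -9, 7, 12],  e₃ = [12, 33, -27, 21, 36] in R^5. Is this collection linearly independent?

linearly dependent

Row-reduce the matrix whose columns are e₁, e₂, e₃.
The reduction yields 1 nonzero row, so the rank is 1.
Since rank 1 < 3, the set is linearly dependent.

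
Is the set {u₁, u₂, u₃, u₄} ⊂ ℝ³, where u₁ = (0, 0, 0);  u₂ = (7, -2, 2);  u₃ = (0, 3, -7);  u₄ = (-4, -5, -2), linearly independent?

There are 4 vectors in a 3-dimensional space, so they cannot be linearly independent.

linearly dependent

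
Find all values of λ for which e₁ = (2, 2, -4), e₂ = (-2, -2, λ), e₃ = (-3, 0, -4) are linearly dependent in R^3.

λ = 4

Place the vectors as rows of a 3×3 matrix; dependence ⇔ determinant zero.
Expanding, det = 24 - 6*λ.
Setting this to zero gives λ = 4.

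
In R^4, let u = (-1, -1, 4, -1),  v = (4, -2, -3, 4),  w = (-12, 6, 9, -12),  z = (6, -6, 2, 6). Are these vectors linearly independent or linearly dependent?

linearly dependent

One vector is a scalar multiple of another, so the set is dependent.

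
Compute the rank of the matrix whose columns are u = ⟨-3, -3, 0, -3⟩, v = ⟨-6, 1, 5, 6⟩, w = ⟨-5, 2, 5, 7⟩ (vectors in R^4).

2

Row-reduce the 3×4 matrix with these as rows.
There are 2 pivot columns, so rank = 2.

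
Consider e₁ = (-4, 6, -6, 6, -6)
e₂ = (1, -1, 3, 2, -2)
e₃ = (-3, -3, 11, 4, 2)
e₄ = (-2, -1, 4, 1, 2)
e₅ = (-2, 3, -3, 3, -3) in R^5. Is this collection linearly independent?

One vector is a scalar multiple of another, so the set is dependent.

linearly dependent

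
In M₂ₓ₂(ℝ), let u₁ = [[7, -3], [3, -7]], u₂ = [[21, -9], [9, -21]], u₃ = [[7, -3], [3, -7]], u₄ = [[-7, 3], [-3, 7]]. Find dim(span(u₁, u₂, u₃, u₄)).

Use coordinates relative to {E₁₁, E₁₂, E₂₁, E₂₂}.
Put the 4×4 matrix [u₁|u₂|u₃|u₄] into echelon form.
Reduction leaves 1 leading entry, giving rank 1.

1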